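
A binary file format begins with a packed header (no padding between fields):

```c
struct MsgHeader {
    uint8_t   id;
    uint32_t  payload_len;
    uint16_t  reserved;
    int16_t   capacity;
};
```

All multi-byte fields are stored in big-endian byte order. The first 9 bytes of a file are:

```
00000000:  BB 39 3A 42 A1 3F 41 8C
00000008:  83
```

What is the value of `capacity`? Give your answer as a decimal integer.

-29565

`capacity` follows `id` (1 B), `payload_len` (4 B), `reserved` (2 B), so it starts at offset 1 + 4 + 2 = 7 and occupies 2 bytes.
Bytes at offsets 7..8: 8C 83.
In big-endian order the high byte comes first in memory.
The bytes are already most-significant first: 0x8C83.
Top bit is set, so as a signed 16-bit value this is 0x8C83 − 2^16 = -29565.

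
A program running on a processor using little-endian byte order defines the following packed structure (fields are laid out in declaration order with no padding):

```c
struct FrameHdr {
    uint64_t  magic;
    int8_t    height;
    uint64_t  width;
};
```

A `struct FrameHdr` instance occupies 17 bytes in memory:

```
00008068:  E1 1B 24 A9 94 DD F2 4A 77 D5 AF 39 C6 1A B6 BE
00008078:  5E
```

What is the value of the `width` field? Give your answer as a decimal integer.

`width` follows `magic` (8 B), `height` (1 B), so it starts at offset 8 + 1 = 9 and occupies 8 bytes.
Bytes at offsets 9..16: D5 AF 39 C6 1A B6 BE 5E.
Little-endian stores the least-significant byte at the lowest address.
Reassemble most-significant byte first: 5E BE B6 1A C6 39 AF D5 → 0x5EBEB61AC639AFD5.
0x5EBEB61AC639AFD5 = 6827094311251324885.

6827094311251324885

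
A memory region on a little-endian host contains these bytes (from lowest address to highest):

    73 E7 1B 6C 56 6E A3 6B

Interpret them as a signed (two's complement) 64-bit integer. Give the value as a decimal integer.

Little-endian stores the least-significant byte at the lowest address.
Reassemble most-significant byte first: 6B A3 6E 56 6C 1B E7 73 → 0x6BA36E566C1BE773.
0x6BA36E566C1BE773 = 7756164300722136947.

7756164300722136947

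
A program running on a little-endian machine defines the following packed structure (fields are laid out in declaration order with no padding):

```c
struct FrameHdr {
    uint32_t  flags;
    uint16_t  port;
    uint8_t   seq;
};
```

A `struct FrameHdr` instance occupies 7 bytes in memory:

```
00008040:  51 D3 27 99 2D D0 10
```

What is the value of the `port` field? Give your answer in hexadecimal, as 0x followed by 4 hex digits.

`port` follows `flags` (4 bytes), so it starts at byte offset 4 and occupies 2 bytes.
Bytes at offsets 4..5: 2D D0.
Little-endian: lowest address holds the least-significant byte.
Reassemble most-significant byte first: D0 2D → 0xD02D.

0xD02D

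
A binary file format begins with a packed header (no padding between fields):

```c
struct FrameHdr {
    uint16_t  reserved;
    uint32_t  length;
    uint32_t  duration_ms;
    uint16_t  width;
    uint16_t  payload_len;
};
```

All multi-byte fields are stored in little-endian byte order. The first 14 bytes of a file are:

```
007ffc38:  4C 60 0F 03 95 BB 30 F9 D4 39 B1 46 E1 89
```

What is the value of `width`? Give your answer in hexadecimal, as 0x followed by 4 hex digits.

0x46B1

`width` follows `reserved` (2 B), `length` (4 B), `duration_ms` (4 B), so it starts at offset 2 + 4 + 4 = 10 and occupies 2 bytes.
Bytes at offsets 10..11: B1 46.
Little-endian stores the least-significant byte at the lowest address.
Reassemble most-significant byte first: 46 B1 → 0x46B1.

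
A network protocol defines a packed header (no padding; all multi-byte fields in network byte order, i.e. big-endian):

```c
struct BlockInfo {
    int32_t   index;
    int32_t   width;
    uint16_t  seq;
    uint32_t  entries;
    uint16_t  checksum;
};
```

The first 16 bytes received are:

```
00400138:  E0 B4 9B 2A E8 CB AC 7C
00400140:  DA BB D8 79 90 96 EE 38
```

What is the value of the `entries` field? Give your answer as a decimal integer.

`entries` follows `index` (4 B), `width` (4 B), `seq` (2 B), so it starts at offset 4 + 4 + 2 = 10 and occupies 4 bytes.
Bytes at offsets 10..13: D8 79 90 96.
Big-endian: lowest address holds the most-significant byte.
The bytes are already most-significant first: 0xD8799096.
0xD8799096 = 3631845526.

3631845526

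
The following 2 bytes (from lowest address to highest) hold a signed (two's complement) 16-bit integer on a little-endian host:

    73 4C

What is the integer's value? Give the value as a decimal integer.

Little-endian stores the least-significant byte at the lowest address.
Reassemble most-significant byte first: 4C 73 → 0x4C73.
0x4C73 = 19571.

19571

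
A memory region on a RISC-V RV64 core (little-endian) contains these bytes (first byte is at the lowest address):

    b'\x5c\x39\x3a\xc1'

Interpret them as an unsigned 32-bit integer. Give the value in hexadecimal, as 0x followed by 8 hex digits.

Little-endian: lowest address holds the least-significant byte.
Reassemble most-significant byte first: C1 3A 39 5C → 0xC13A395C.

0xC13A395C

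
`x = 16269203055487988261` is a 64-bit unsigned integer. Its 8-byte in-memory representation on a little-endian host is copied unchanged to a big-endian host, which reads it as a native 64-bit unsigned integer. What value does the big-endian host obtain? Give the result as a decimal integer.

16269203055487988261 in 64-bit hexadecimal is 0xE1C7D1FB250FB225.
Stored little-endian, the bytes at ascending addresses are 25 B2 0F 25 FB D1 C7 E1.
Read back as big-endian, the last byte is least significant, giving 0x25B20F25FBD1C7E1.
0x25B20F25FBD1C7E1 = 2716250181070866401.

2716250181070866401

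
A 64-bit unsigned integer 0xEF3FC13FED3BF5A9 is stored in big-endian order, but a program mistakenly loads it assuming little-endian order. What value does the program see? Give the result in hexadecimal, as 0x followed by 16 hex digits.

Stored big-endian, the bytes at ascending addresses are EF 3F C1 3F ED 3B F5 A9.
Read back as little-endian, the first byte is least significant, giving 0xA9F53BED3FC13FEF.

0xA9F53BED3FC13FEF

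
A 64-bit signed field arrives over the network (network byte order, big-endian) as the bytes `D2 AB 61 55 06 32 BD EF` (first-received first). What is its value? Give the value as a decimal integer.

-3266410086923059729

In big-endian order the high byte comes first in memory.
The bytes are already most-significant first: 0xD2AB61550632BDEF.
Top bit is set, so as a signed 64-bit value this is 0xD2AB61550632BDEF − 2^64 = -3266410086923059729.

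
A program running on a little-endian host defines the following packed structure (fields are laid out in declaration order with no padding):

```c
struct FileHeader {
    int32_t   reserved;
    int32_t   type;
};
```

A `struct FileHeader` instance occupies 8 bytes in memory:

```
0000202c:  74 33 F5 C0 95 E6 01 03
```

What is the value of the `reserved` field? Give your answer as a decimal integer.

`reserved` is the first field, at byte offset 0, occupying 4 bytes.
Bytes at offsets 0..3: 74 33 F5 C0.
Little-endian stores the least-significant byte at the lowest address.
Reassemble most-significant byte first: C0 F5 33 74 → 0xC0F53374.
Top bit is set, so as a signed 32-bit value this is 0xC0F53374 − 2^32 = -1057672332.

-1057672332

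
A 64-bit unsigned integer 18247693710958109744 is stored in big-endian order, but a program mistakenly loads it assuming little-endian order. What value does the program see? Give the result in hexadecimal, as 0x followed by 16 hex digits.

0x30A4C9EBBFD43CFD

18247693710958109744 in 64-bit hexadecimal is 0xFD3CD4BFEBC9A430.
Stored big-endian, the bytes at ascending addresses are FD 3C D4 BF EB C9 A4 30.
Read back as little-endian, the first byte is least significant, giving 0x30A4C9EBBFD43CFD.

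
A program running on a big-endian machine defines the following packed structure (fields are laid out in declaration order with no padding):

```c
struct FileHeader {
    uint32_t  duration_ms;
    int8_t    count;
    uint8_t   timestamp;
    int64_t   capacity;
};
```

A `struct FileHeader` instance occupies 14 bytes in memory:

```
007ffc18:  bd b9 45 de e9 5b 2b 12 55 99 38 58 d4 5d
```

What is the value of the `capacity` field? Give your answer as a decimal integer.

3103637209775395933

`capacity` follows `duration_ms` (4 B), `count` (1 B), `timestamp` (1 B), so it starts at offset 4 + 1 + 1 = 6 and occupies 8 bytes.
Bytes at offsets 6..13: 2B 12 55 99 38 58 D4 5D.
Big-endian stores the most-significant byte at the lowest address.
The bytes are already most-significant first: 0x2B1255993858D45D.
0x2B1255993858D45D = 3103637209775395933.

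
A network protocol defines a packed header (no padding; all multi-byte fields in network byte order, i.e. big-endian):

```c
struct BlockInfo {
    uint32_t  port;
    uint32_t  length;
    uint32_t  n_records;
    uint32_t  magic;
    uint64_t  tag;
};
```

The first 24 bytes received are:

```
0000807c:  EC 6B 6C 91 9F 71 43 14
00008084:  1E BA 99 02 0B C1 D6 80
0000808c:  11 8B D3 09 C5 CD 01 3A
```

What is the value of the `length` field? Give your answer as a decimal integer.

2675000084

`length` follows `port` (4 bytes), so it starts at byte offset 4 and occupies 4 bytes.
Bytes at offsets 4..7: 9F 71 43 14.
Big-endian: lowest address holds the most-significant byte.
The bytes are already most-significant first: 0x9F714314.
0x9F714314 = 2675000084.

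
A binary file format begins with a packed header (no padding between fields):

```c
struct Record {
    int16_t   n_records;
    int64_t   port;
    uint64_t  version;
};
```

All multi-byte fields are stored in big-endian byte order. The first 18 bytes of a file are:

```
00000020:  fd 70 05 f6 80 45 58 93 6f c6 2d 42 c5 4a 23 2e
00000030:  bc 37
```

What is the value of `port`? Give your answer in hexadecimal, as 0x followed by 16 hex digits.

0x05F6804558936FC6

`port` follows `n_records` (2 bytes), so it starts at byte offset 2 and occupies 8 bytes.
Bytes at offsets 2..9: 05 F6 80 45 58 93 6F C6.
Big-endian stores the most-significant byte at the lowest address.
The bytes are already most-significant first: 0x05F6804558936FC6.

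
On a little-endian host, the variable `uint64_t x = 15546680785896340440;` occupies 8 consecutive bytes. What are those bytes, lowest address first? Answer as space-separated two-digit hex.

D8 FB BD 0F CE E7 C0 D7

15546680785896340440 in hexadecimal, padded to 64 bits, is 0xD7C0E7CE0FBDFBD8.
Split into bytes (most-significant first): D7 C0 E7 CE 0F BD FB D8.
In little-endian order the low byte comes first in memory.
So at ascending addresses the bytes are D8 FB BD 0F CE E7 C0 D7.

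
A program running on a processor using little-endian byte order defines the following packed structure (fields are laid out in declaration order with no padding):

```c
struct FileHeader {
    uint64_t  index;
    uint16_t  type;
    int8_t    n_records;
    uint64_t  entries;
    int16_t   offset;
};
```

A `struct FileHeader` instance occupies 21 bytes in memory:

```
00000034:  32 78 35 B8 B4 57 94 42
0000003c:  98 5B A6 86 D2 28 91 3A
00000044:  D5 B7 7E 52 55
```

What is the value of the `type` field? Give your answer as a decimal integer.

`type` follows `index` (8 bytes), so it starts at byte offset 8 and occupies 2 bytes.
Bytes at offsets 8..9: 98 5B.
Little-endian: lowest address holds the least-significant byte.
Reassemble most-significant byte first: 5B 98 → 0x5B98.
0x5B98 = 23448.

23448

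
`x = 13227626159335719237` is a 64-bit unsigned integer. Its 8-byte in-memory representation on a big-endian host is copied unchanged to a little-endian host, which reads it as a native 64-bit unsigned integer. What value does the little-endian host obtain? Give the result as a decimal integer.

5026543510526333367

13227626159335719237 in 64-bit hexadecimal is 0xB791F7E8B0DEC145.
Stored big-endian, the bytes at ascending addresses are B7 91 F7 E8 B0 DE C1 45.
Read back as little-endian, the first byte is least significant, giving 0x45C1DEB0E8F791B7.
0x45C1DEB0E8F791B7 = 5026543510526333367.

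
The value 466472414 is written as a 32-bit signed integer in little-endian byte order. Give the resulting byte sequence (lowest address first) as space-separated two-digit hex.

466472414 in hexadecimal, padded to 32 bits, is 0x1BCDCDDE.
Split into bytes (most-significant first): 1B CD CD DE.
Little-endian stores the least-significant byte at the lowest address.
So at ascending addresses the bytes are DE CD CD 1B.

DE CD CD 1B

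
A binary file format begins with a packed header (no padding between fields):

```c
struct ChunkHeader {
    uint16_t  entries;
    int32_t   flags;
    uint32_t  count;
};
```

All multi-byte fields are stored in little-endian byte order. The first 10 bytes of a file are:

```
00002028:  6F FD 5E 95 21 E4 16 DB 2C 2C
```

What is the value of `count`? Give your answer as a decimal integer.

`count` follows `entries` (2 B), `flags` (4 B), so it starts at offset 2 + 4 = 6 and occupies 4 bytes.
Bytes at offsets 6..9: 16 DB 2C 2C.
Little-endian stores the least-significant byte at the lowest address.
Reassemble most-significant byte first: 2C 2C DB 16 → 0x2C2CDB16.
0x2C2CDB16 = 741137174.

741137174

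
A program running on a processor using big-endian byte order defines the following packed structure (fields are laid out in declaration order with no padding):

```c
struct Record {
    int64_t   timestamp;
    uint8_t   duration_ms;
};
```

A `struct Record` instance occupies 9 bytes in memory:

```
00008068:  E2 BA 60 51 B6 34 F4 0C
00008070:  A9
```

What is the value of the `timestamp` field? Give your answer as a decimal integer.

`timestamp` is the first field, at byte offset 0, occupying 8 bytes.
Bytes at offsets 0..7: E2 BA 60 51 B6 34 F4 0C.
Big-endian: lowest address holds the most-significant byte.
The bytes are already most-significant first: 0xE2BA6051B634F40C.
Top bit is set, so as a signed 64-bit value this is 0xE2BA6051B634F40C − 2^64 = -2109267571404114932.

-2109267571404114932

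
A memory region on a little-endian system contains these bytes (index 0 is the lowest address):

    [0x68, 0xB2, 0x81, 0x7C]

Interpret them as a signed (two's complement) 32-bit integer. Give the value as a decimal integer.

Little-endian: lowest address holds the least-significant byte.
Reassemble most-significant byte first: 7C 81 B2 68 → 0x7C81B268.
0x7C81B268 = 2088874600.

2088874600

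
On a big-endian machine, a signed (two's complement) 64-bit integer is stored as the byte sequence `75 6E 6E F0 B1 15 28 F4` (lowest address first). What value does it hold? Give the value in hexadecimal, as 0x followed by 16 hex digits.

0x756E6EF0B11528F4

In big-endian order the high byte comes first in memory.
The bytes are already most-significant first: 0x756E6EF0B11528F4.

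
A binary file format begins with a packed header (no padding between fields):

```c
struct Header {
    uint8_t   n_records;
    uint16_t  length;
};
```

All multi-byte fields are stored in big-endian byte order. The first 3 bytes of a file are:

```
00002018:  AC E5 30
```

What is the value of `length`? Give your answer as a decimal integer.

58672

`length` follows `n_records` (1 byte), so it starts at byte offset 1 and occupies 2 bytes.
Bytes at offsets 1..2: E5 30.
In big-endian order the high byte comes first in memory.
The bytes are already most-significant first: 0xE530.
0xE530 = 58672.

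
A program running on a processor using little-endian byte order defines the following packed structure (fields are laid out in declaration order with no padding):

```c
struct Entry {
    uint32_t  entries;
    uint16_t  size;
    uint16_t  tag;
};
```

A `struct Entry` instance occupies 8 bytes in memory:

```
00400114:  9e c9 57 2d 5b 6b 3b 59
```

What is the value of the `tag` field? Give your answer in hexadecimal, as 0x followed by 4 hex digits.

0x593B

`tag` follows `entries` (4 B), `size` (2 B), so it starts at offset 4 + 2 = 6 and occupies 2 bytes.
Bytes at offsets 6..7: 3B 59.
In little-endian order the low byte comes first in memory.
Reassemble most-significant byte first: 59 3B → 0x593B.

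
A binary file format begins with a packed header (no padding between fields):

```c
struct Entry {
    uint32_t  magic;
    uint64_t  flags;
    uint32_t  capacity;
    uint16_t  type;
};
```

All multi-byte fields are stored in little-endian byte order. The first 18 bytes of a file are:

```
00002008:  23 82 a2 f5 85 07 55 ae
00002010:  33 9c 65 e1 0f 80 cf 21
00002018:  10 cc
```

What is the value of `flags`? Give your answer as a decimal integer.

16241559376963635077

`flags` follows `magic` (4 bytes), so it starts at byte offset 4 and occupies 8 bytes.
Bytes at offsets 4..11: 85 07 55 AE 33 9C 65 E1.
Little-endian: lowest address holds the least-significant byte.
Reassemble most-significant byte first: E1 65 9C 33 AE 55 07 85 → 0xE1659C33AE550785.
0xE1659C33AE550785 = 16241559376963635077.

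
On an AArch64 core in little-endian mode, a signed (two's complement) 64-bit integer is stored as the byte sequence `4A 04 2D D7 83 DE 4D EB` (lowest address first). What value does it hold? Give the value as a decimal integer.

-1491291243757632438

Little-endian stores the least-significant byte at the lowest address.
Reassemble most-significant byte first: EB 4D DE 83 D7 2D 04 4A → 0xEB4DDE83D72D044A.
Top bit is set, so as a signed 64-bit value this is 0xEB4DDE83D72D044A − 2^64 = -1491291243757632438.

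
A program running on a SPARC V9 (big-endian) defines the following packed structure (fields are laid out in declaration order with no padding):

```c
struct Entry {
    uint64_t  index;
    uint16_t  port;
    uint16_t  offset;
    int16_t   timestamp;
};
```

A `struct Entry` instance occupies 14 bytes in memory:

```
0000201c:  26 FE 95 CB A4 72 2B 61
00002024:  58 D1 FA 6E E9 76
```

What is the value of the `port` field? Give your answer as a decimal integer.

22737

`port` follows `index` (8 bytes), so it starts at byte offset 8 and occupies 2 bytes.
Bytes at offsets 8..9: 58 D1.
In big-endian order the high byte comes first in memory.
The bytes are already most-significant first: 0x58D1.
0x58D1 = 22737.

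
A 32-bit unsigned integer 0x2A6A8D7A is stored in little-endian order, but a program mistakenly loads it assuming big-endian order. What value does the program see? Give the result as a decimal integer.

2056088106

Stored little-endian, the bytes at ascending addresses are 7A 8D 6A 2A.
Read back as big-endian, the last byte is least significant, giving 0x7A8D6A2A.
0x7A8D6A2A = 2056088106.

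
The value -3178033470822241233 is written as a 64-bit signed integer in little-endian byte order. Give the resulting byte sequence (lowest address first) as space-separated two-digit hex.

Two's complement of -3178033470822241233 in 64 bits: 3178033470822241233 = 0x2C1AA49A90A953D1; invert → 0xD3E55B656F56AC2E; add 1 → 0xD3E55B656F56AC2F.
Split into bytes (most-significant first): D3 E5 5B 65 6F 56 AC 2F.
Little-endian: lowest address holds the least-significant byte.
So at ascending addresses the bytes are 2F AC 56 6F 65 5B E5 D3.

2F AC 56 6F 65 5B E5 D3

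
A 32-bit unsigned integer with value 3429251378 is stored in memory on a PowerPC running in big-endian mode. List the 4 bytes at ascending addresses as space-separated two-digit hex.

3429251378 in hexadecimal, padded to 32 bits, is 0xCC663932.
Split into bytes (most-significant first): CC 66 39 32.
In big-endian order the high byte comes first in memory.
So the memory order matches the most-significant-first order: CC 66 39 32.

CC 66 39 32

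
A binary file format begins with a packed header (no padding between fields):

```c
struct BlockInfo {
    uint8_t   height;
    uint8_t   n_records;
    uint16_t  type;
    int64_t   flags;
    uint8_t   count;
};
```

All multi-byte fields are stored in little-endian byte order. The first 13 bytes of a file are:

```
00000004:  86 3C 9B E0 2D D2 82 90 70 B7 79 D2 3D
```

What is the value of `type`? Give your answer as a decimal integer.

57499

`type` follows `height` (1 B), `n_records` (1 B), so it starts at offset 1 + 1 = 2 and occupies 2 bytes.
Bytes at offsets 2..3: 9B E0.
In little-endian order the low byte comes first in memory.
Reassemble most-significant byte first: E0 9B → 0xE09B.
0xE09B = 57499.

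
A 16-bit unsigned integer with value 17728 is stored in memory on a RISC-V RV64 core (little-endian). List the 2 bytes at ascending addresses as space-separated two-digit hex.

17728 in hexadecimal, padded to 16 bits, is 0x4540.
Split into bytes (most-significant first): 45 40.
In little-endian order the low byte comes first in memory.
So at ascending addresses the bytes are 40 45.

40 45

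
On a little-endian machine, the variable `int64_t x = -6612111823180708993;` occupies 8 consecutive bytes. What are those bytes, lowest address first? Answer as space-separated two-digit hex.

Two's complement of -6612111823180708993 in 64 bits: 6612111823180708993 = 0x5BC2F0ABB3D8BC81; invert → 0xA43D0F544C27437E; add 1 → 0xA43D0F544C27437F.
Split into bytes (most-significant first): A4 3D 0F 54 4C 27 43 7F.
In little-endian order the low byte comes first in memory.
So at ascending addresses the bytes are 7F 43 27 4C 54 0F 3D A4.

7F 43 27 4C 54 0F 3D A4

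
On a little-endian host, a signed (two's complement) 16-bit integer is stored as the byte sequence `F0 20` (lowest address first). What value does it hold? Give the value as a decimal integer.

In little-endian order the low byte comes first in memory.
Reassemble most-significant byte first: 20 F0 → 0x20F0.
0x20F0 = 8432.

8432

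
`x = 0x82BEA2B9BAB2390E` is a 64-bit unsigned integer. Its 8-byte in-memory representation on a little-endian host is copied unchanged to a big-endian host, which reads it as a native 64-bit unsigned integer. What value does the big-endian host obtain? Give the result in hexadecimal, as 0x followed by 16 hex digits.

Stored little-endian, the bytes at ascending addresses are 0E 39 B2 BA B9 A2 BE 82.
Read back as big-endian, the last byte is least significant, giving 0x0E39B2BAB9A2BE82.

0x0E39B2BAB9A2BE82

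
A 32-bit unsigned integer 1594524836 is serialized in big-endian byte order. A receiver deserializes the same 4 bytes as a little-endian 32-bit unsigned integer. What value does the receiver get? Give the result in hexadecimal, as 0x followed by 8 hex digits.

0xA4840A5F

1594524836 in 32-bit hexadecimal is 0x5F0A84A4.
Stored big-endian, the bytes at ascending addresses are 5F 0A 84 A4.
Read back as little-endian, the first byte is least significant, giving 0xA4840A5F.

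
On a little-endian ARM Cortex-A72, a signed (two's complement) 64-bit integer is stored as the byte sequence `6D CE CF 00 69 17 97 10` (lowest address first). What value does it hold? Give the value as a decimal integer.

1195449965842779757

Little-endian: lowest address holds the least-significant byte.
Reassemble most-significant byte first: 10 97 17 69 00 CF CE 6D → 0x1097176900CFCE6D.
0x1097176900CFCE6D = 1195449965842779757.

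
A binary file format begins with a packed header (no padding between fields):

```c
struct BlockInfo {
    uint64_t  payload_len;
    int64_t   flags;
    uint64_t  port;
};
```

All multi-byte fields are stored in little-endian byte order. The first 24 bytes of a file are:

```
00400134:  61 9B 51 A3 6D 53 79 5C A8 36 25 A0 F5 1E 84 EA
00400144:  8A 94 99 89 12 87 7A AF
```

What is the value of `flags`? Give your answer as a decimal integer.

`flags` follows `payload_len` (8 bytes), so it starts at byte offset 8 and occupies 8 bytes.
Bytes at offsets 8..15: A8 36 25 A0 F5 1E 84 EA.
Little-endian: lowest address holds the least-significant byte.
Reassemble most-significant byte first: EA 84 1E F5 A0 25 36 A8 → 0xEA841EF5A02536A8.
Top bit is set, so as a signed 64-bit value this is 0xEA841EF5A02536A8 − 2^64 = -1548078331605993816.

-1548078331605993816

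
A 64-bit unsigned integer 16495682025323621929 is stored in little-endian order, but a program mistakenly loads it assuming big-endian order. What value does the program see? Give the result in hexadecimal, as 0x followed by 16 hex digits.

16495682025323621929 in 64-bit hexadecimal is 0xE4EC6F677735EE29.
Stored little-endian, the bytes at ascending addresses are 29 EE 35 77 67 6F EC E4.
Read back as big-endian, the last byte is least significant, giving 0x29EE3577676FECE4.

0x29EE3577676FECE4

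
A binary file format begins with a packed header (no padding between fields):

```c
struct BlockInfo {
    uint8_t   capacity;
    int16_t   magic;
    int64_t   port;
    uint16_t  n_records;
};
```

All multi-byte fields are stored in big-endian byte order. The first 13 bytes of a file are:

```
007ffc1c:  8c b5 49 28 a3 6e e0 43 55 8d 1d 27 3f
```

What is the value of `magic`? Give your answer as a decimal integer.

`magic` follows `capacity` (1 byte), so it starts at byte offset 1 and occupies 2 bytes.
Bytes at offsets 1..2: B5 49.
In big-endian order the high byte comes first in memory.
The bytes are already most-significant first: 0xB549.
Top bit is set, so as a signed 16-bit value this is 0xB549 − 2^16 = -19127.

-19127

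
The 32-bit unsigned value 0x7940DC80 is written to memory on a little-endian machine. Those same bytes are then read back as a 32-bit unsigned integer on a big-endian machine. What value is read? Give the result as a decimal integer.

2161918073

Stored little-endian, the bytes at ascending addresses are 80 DC 40 79.
Read back as big-endian, the last byte is least significant, giving 0x80DC4079.
0x80DC4079 = 2161918073.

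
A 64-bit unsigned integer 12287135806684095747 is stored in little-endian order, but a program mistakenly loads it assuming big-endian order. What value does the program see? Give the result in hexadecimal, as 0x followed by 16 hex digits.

12287135806684095747 in 64-bit hexadecimal is 0xAA84ACEA88636503.
Stored little-endian, the bytes at ascending addresses are 03 65 63 88 EA AC 84 AA.
Read back as big-endian, the last byte is least significant, giving 0x03656388EAAC84AA.

0x03656388EAAC84AA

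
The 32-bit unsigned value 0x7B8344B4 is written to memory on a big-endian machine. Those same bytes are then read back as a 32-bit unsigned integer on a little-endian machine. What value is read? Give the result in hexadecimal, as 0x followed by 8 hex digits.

0xB444837B

Stored big-endian, the bytes at ascending addresses are 7B 83 44 B4.
Read back as little-endian, the first byte is least significant, giving 0xB444837B.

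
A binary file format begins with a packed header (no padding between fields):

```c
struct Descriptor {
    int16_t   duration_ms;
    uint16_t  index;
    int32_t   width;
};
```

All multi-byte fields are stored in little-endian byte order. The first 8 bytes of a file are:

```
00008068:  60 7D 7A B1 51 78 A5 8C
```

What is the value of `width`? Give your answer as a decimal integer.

-1935312815

`width` follows `duration_ms` (2 B), `index` (2 B), so it starts at offset 2 + 2 = 4 and occupies 4 bytes.
Bytes at offsets 4..7: 51 78 A5 8C.
In little-endian order the low byte comes first in memory.
Reassemble most-significant byte first: 8C A5 78 51 → 0x8CA57851.
Top bit is set, so as a signed 32-bit value this is 0x8CA57851 − 2^32 = -1935312815.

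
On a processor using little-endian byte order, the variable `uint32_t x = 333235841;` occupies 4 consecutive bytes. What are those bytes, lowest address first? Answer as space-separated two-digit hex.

333235841 in hexadecimal, padded to 32 bits, is 0x13DCC681.
Split into bytes (most-significant first): 13 DC C6 81.
In little-endian order the low byte comes first in memory.
So at ascending addresses the bytes are 81 C6 DC 13.

81 C6 DC 13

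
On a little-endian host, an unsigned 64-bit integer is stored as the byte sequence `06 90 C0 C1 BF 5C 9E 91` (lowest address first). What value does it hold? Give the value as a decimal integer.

10492926160478965766

Little-endian stores the least-significant byte at the lowest address.
Reassemble most-significant byte first: 91 9E 5C BF C1 C0 90 06 → 0x919E5CBFC1C09006.
0x919E5CBFC1C09006 = 10492926160478965766.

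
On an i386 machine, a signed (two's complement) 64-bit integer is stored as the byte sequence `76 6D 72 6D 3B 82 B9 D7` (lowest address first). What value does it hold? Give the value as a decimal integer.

-2902145293112677002

In little-endian order the low byte comes first in memory.
Reassemble most-significant byte first: D7 B9 82 3B 6D 72 6D 76 → 0xD7B9823B6D726D76.
Top bit is set, so as a signed 64-bit value this is 0xD7B9823B6D726D76 − 2^64 = -2902145293112677002.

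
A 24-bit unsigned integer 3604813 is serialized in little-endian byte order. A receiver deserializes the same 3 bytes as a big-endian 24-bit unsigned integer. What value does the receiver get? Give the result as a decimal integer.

5046583

3604813 in 24-bit hexadecimal is 0x37014D.
Stored little-endian, the bytes at ascending addresses are 4D 01 37.
Read back as big-endian, the last byte is least significant, giving 0x4D0137.
0x4D0137 = 5046583.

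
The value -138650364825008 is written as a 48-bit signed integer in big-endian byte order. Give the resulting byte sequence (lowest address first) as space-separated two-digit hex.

81 E5 F2 41 B2 50

Two's complement of -138650364825008 in 48 bits: 138650364825008 = 0x7E1A0DBE4DB0; invert → 0x81E5F241B24F; add 1 → 0x81E5F241B250.
Split into bytes (most-significant first): 81 E5 F2 41 B2 50.
Big-endian: lowest address holds the most-significant byte.
So the memory order matches the most-significant-first order: 81 E5 F2 41 B2 50.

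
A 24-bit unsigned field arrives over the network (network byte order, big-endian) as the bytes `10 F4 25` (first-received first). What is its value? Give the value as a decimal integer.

In big-endian order the high byte comes first in memory.
The bytes are already most-significant first: 0x10F425.
0x10F425 = 1111077.

1111077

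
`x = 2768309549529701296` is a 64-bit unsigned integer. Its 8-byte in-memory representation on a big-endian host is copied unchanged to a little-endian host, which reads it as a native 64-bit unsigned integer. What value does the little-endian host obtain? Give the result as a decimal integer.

2768309549529701296 in 64-bit hexadecimal is 0x266B02DE400A1BB0.
Stored big-endian, the bytes at ascending addresses are 26 6B 02 DE 40 0A 1B B0.
Read back as little-endian, the first byte is least significant, giving 0xB01B0A40DE026B26.
0xB01B0A40DE026B26 = 12689747648765389606.

12689747648765389606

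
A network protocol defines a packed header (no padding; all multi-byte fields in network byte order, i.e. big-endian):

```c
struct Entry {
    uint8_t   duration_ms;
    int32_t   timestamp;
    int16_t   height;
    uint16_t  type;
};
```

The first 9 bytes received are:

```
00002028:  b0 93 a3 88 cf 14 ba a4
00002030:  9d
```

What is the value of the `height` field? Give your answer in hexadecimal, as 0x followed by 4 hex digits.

`height` follows `duration_ms` (1 B), `timestamp` (4 B), so it starts at offset 1 + 4 = 5 and occupies 2 bytes.
Bytes at offsets 5..6: 14 BA.
In big-endian order the high byte comes first in memory.
The bytes are already most-significant first: 0x14BA.

0x14BA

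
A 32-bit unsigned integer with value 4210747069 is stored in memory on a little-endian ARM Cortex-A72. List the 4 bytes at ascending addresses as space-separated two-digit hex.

BD E6 FA FA

4210747069 in hexadecimal, padded to 32 bits, is 0xFAFAE6BD.
Split into bytes (most-significant first): FA FA E6 BD.
Little-endian stores the least-significant byte at the lowest address.
So at ascending addresses the bytes are BD E6 FA FA.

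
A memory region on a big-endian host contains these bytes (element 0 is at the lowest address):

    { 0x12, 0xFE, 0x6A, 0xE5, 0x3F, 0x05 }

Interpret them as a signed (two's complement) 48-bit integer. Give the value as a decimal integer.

20883924401925

Big-endian: lowest address holds the most-significant byte.
The bytes are already most-significant first: 0x12FE6AE53F05.
0x12FE6AE53F05 = 20883924401925.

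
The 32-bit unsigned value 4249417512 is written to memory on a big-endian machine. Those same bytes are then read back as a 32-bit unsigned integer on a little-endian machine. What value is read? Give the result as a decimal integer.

687294717

4249417512 in 32-bit hexadecimal is 0xFD48F728.
Stored big-endian, the bytes at ascending addresses are FD 48 F7 28.
Read back as little-endian, the first byte is least significant, giving 0x28F748FD.
0x28F748FD = 687294717.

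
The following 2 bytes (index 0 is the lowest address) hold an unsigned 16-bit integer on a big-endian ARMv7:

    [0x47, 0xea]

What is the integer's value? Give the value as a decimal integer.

18410

Big-endian stores the most-significant byte at the lowest address.
The bytes are already most-significant first: 0x47EA.
0x47EA = 18410.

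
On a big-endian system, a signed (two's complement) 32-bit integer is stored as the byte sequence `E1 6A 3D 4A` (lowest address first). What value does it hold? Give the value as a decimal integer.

-513131190

In big-endian order the high byte comes first in memory.
The bytes are already most-significant first: 0xE16A3D4A.
Top bit is set, so as a signed 32-bit value this is 0xE16A3D4A − 2^32 = -513131190.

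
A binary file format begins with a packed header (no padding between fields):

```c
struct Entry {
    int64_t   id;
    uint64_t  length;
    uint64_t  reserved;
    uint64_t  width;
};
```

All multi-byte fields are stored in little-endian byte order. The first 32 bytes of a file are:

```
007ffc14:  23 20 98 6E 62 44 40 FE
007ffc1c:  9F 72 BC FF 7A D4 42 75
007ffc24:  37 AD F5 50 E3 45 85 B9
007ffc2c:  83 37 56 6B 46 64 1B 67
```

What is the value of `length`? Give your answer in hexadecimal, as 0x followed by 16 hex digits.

0x7542D47AFFBC729F

`length` follows `id` (8 bytes), so it starts at byte offset 8 and occupies 8 bytes.
Bytes at offsets 8..15: 9F 72 BC FF 7A D4 42 75.
In little-endian order the low byte comes first in memory.
Reassemble most-significant byte first: 75 42 D4 7A FF BC 72 9F → 0x7542D47AFFBC729F.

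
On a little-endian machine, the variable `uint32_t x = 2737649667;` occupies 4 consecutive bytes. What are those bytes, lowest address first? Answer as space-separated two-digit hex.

03 38 2D A3

2737649667 in hexadecimal, padded to 32 bits, is 0xA32D3803.
Split into bytes (most-significant first): A3 2D 38 03.
Little-endian: lowest address holds the least-significant byte.
So at ascending addresses the bytes are 03 38 2D A3.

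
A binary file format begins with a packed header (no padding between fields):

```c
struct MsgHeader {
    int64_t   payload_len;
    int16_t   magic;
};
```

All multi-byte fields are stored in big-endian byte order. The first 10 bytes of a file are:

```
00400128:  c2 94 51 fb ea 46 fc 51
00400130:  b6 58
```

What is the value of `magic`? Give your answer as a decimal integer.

`magic` follows `payload_len` (8 bytes), so it starts at byte offset 8 and occupies 2 bytes.
Bytes at offsets 8..9: B6 58.
Big-endian stores the most-significant byte at the lowest address.
The bytes are already most-significant first: 0xB658.
Top bit is set, so as a signed 16-bit value this is 0xB658 − 2^16 = -18856.

-18856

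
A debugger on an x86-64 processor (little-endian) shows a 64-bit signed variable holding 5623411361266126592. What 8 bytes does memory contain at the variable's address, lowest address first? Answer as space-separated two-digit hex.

5623411361266126592 in hexadecimal, padded to 64 bits, is 0x4E0A5ED6C629CF00.
Split into bytes (most-significant first): 4E 0A 5E D6 C6 29 CF 00.
In little-endian order the low byte comes first in memory.
So at ascending addresses the bytes are 00 CF 29 C6 D6 5E 0A 4E.

00 CF 29 C6 D6 5E 0A 4E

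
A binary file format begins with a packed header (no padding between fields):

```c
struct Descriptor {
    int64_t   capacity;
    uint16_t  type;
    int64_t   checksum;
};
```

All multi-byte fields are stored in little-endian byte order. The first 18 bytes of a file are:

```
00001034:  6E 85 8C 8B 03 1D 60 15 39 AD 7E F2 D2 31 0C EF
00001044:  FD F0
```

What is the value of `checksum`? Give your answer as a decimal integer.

-1081445499844496770

`checksum` follows `capacity` (8 B), `type` (2 B), so it starts at offset 8 + 2 = 10 and occupies 8 bytes.
Bytes at offsets 10..17: 7E F2 D2 31 0C EF FD F0.
Little-endian stores the least-significant byte at the lowest address.
Reassemble most-significant byte first: F0 FD EF 0C 31 D2 F2 7E → 0xF0FDEF0C31D2F27E.
Top bit is set, so as a signed 64-bit value this is 0xF0FDEF0C31D2F27E − 2^64 = -1081445499844496770.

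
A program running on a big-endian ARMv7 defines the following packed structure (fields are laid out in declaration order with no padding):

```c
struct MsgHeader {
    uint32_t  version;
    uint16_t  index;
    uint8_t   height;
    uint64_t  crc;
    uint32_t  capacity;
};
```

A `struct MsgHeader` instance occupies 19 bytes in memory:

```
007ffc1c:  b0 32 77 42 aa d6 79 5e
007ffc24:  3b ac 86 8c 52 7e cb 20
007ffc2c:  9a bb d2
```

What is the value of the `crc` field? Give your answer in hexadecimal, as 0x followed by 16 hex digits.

`crc` follows `version` (4 B), `index` (2 B), `height` (1 B), so it starts at offset 4 + 2 + 1 = 7 and occupies 8 bytes.
Bytes at offsets 7..14: 5E 3B AC 86 8C 52 7E CB.
In big-endian order the high byte comes first in memory.
The bytes are already most-significant first: 0x5E3BAC868C527ECB.

0x5E3BAC868C527ECB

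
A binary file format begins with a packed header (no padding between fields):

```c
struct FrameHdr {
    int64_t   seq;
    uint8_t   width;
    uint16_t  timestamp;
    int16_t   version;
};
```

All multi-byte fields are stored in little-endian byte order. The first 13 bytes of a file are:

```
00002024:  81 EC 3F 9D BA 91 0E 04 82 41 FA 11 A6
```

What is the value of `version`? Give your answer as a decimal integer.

`version` follows `seq` (8 B), `width` (1 B), `timestamp` (2 B), so it starts at offset 8 + 1 + 2 = 11 and occupies 2 bytes.
Bytes at offsets 11..12: 11 A6.
In little-endian order the low byte comes first in memory.
Reassemble most-significant byte first: A6 11 → 0xA611.
Top bit is set, so as a signed 16-bit value this is 0xA611 − 2^16 = -23023.

-23023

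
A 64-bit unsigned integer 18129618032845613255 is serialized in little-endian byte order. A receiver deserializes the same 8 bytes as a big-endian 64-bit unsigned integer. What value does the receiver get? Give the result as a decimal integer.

14368813542077340155

18129618032845613255 in 64-bit hexadecimal is 0xFB99578BC94768C7.
Stored little-endian, the bytes at ascending addresses are C7 68 47 C9 8B 57 99 FB.
Read back as big-endian, the last byte is least significant, giving 0xC76847C98B5799FB.
0xC76847C98B5799FB = 14368813542077340155.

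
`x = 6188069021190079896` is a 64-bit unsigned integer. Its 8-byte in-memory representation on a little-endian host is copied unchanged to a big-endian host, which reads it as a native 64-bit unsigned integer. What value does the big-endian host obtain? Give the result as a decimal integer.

6188069021190079896 in 64-bit hexadecimal is 0x55E06FFD2DA24598.
Stored little-endian, the bytes at ascending addresses are 98 45 A2 2D FD 6F E0 55.
Read back as big-endian, the last byte is least significant, giving 0x9845A22DFD6FE055.
0x9845A22DFD6FE055 = 10972354385567277141.

10972354385567277141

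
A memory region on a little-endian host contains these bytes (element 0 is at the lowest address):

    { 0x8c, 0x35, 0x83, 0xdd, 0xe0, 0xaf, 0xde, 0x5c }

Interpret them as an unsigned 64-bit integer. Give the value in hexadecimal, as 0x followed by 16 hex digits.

Little-endian stores the least-significant byte at the lowest address.
Reassemble most-significant byte first: 5C DE AF E0 DD 83 35 8C → 0x5CDEAFE0DD83358C.

0x5CDEAFE0DD83358C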